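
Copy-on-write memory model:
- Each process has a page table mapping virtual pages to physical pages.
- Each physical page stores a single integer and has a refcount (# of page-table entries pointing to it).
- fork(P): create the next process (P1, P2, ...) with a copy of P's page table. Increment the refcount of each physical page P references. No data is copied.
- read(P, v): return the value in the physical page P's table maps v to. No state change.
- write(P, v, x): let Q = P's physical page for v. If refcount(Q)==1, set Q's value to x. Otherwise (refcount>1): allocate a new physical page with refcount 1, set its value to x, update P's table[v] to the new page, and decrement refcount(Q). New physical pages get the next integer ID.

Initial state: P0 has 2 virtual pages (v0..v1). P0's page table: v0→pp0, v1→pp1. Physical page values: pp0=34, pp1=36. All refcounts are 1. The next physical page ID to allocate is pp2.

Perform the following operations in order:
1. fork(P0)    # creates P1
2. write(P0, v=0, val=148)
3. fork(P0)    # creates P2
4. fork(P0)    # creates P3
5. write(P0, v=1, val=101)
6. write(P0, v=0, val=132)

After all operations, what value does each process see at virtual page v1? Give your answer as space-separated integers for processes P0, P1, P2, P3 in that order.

Op 1: fork(P0) -> P1. 2 ppages; refcounts: pp0:2 pp1:2
Op 2: write(P0, v0, 148). refcount(pp0)=2>1 -> COPY to pp2. 3 ppages; refcounts: pp0:1 pp1:2 pp2:1
Op 3: fork(P0) -> P2. 3 ppages; refcounts: pp0:1 pp1:3 pp2:2
Op 4: fork(P0) -> P3. 3 ppages; refcounts: pp0:1 pp1:4 pp2:3
Op 5: write(P0, v1, 101). refcount(pp1)=4>1 -> COPY to pp3. 4 ppages; refcounts: pp0:1 pp1:3 pp2:3 pp3:1
Op 6: write(P0, v0, 132). refcount(pp2)=3>1 -> COPY to pp4. 5 ppages; refcounts: pp0:1 pp1:3 pp2:2 pp3:1 pp4:1
P0: v1 -> pp3 = 101
P1: v1 -> pp1 = 36
P2: v1 -> pp1 = 36
P3: v1 -> pp1 = 36

Answer: 101 36 36 36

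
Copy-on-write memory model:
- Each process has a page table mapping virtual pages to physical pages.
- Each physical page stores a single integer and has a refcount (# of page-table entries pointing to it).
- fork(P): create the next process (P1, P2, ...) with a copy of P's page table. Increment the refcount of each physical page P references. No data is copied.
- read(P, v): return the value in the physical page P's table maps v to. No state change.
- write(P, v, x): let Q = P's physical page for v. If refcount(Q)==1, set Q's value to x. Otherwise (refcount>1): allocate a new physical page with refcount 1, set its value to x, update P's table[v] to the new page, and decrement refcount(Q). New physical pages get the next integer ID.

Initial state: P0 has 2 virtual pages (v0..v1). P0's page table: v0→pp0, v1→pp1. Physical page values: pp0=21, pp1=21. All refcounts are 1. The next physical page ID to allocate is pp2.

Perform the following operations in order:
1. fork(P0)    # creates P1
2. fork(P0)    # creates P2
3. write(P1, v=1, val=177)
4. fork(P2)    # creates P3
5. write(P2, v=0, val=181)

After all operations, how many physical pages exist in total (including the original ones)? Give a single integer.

Answer: 4

Derivation:
Op 1: fork(P0) -> P1. 2 ppages; refcounts: pp0:2 pp1:2
Op 2: fork(P0) -> P2. 2 ppages; refcounts: pp0:3 pp1:3
Op 3: write(P1, v1, 177). refcount(pp1)=3>1 -> COPY to pp2. 3 ppages; refcounts: pp0:3 pp1:2 pp2:1
Op 4: fork(P2) -> P3. 3 ppages; refcounts: pp0:4 pp1:3 pp2:1
Op 5: write(P2, v0, 181). refcount(pp0)=4>1 -> COPY to pp3. 4 ppages; refcounts: pp0:3 pp1:3 pp2:1 pp3:1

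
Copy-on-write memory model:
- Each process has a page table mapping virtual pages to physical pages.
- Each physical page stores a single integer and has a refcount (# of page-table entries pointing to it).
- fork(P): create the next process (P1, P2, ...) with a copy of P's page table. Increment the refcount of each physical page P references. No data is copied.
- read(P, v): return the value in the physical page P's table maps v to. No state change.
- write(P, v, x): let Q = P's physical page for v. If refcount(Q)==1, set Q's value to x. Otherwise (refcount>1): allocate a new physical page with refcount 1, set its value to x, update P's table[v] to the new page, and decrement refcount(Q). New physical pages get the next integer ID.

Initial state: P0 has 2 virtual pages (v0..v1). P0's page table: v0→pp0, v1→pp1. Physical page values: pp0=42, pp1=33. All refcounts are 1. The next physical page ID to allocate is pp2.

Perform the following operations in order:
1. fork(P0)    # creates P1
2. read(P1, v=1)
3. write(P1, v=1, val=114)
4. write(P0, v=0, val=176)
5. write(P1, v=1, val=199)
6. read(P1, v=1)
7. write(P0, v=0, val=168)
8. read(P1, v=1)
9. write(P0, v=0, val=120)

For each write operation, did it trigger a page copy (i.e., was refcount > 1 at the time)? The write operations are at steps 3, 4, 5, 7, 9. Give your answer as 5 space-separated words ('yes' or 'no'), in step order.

Op 1: fork(P0) -> P1. 2 ppages; refcounts: pp0:2 pp1:2
Op 2: read(P1, v1) -> 33. No state change.
Op 3: write(P1, v1, 114). refcount(pp1)=2>1 -> COPY to pp2. 3 ppages; refcounts: pp0:2 pp1:1 pp2:1
Op 4: write(P0, v0, 176). refcount(pp0)=2>1 -> COPY to pp3. 4 ppages; refcounts: pp0:1 pp1:1 pp2:1 pp3:1
Op 5: write(P1, v1, 199). refcount(pp2)=1 -> write in place. 4 ppages; refcounts: pp0:1 pp1:1 pp2:1 pp3:1
Op 6: read(P1, v1) -> 199. No state change.
Op 7: write(P0, v0, 168). refcount(pp3)=1 -> write in place. 4 ppages; refcounts: pp0:1 pp1:1 pp2:1 pp3:1
Op 8: read(P1, v1) -> 199. No state change.
Op 9: write(P0, v0, 120). refcount(pp3)=1 -> write in place. 4 ppages; refcounts: pp0:1 pp1:1 pp2:1 pp3:1

yes yes no no no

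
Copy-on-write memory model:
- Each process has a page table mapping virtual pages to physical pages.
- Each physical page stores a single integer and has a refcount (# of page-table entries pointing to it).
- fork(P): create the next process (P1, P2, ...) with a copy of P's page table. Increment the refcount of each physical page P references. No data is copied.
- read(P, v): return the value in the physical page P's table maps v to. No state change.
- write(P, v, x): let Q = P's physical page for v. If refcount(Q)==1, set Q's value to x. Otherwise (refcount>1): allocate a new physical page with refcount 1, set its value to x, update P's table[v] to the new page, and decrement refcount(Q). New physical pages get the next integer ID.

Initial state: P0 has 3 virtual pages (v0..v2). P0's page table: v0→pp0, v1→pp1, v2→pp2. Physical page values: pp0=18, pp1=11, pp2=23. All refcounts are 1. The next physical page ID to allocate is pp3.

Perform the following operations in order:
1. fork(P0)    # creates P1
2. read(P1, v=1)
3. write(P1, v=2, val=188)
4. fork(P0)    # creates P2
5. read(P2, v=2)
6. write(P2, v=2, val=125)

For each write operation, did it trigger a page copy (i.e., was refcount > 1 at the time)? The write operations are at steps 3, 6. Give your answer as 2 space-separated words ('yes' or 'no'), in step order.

Op 1: fork(P0) -> P1. 3 ppages; refcounts: pp0:2 pp1:2 pp2:2
Op 2: read(P1, v1) -> 11. No state change.
Op 3: write(P1, v2, 188). refcount(pp2)=2>1 -> COPY to pp3. 4 ppages; refcounts: pp0:2 pp1:2 pp2:1 pp3:1
Op 4: fork(P0) -> P2. 4 ppages; refcounts: pp0:3 pp1:3 pp2:2 pp3:1
Op 5: read(P2, v2) -> 23. No state change.
Op 6: write(P2, v2, 125). refcount(pp2)=2>1 -> COPY to pp4. 5 ppages; refcounts: pp0:3 pp1:3 pp2:1 pp3:1 pp4:1

yes yes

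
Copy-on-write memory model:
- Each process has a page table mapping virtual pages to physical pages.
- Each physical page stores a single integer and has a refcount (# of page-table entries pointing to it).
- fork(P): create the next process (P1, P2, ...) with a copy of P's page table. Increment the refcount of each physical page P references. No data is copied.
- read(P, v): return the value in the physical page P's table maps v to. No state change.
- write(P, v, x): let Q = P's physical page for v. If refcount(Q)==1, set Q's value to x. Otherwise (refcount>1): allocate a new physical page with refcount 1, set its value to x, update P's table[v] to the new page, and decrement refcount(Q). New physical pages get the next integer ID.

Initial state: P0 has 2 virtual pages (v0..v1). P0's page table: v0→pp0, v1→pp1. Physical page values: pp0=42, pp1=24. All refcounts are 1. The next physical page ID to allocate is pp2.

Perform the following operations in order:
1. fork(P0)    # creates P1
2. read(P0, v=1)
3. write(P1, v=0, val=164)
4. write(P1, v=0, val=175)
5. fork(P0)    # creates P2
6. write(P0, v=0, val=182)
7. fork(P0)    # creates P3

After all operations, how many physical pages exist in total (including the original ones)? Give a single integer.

Answer: 4

Derivation:
Op 1: fork(P0) -> P1. 2 ppages; refcounts: pp0:2 pp1:2
Op 2: read(P0, v1) -> 24. No state change.
Op 3: write(P1, v0, 164). refcount(pp0)=2>1 -> COPY to pp2. 3 ppages; refcounts: pp0:1 pp1:2 pp2:1
Op 4: write(P1, v0, 175). refcount(pp2)=1 -> write in place. 3 ppages; refcounts: pp0:1 pp1:2 pp2:1
Op 5: fork(P0) -> P2. 3 ppages; refcounts: pp0:2 pp1:3 pp2:1
Op 6: write(P0, v0, 182). refcount(pp0)=2>1 -> COPY to pp3. 4 ppages; refcounts: pp0:1 pp1:3 pp2:1 pp3:1
Op 7: fork(P0) -> P3. 4 ppages; refcounts: pp0:1 pp1:4 pp2:1 pp3:2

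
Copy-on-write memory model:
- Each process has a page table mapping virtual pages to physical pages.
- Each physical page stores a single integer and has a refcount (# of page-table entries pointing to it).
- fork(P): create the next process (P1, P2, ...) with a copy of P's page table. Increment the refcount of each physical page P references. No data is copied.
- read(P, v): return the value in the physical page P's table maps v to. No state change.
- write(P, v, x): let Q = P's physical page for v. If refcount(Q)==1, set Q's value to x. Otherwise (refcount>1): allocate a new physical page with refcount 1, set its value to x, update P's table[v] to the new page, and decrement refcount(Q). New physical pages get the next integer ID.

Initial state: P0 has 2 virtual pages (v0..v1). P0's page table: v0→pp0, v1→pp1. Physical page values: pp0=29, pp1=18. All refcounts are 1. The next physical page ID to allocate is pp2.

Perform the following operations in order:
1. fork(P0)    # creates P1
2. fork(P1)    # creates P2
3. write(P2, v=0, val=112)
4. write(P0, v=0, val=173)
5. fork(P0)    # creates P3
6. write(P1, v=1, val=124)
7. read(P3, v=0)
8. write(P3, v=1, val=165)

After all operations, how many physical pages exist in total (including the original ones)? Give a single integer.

Op 1: fork(P0) -> P1. 2 ppages; refcounts: pp0:2 pp1:2
Op 2: fork(P1) -> P2. 2 ppages; refcounts: pp0:3 pp1:3
Op 3: write(P2, v0, 112). refcount(pp0)=3>1 -> COPY to pp2. 3 ppages; refcounts: pp0:2 pp1:3 pp2:1
Op 4: write(P0, v0, 173). refcount(pp0)=2>1 -> COPY to pp3. 4 ppages; refcounts: pp0:1 pp1:3 pp2:1 pp3:1
Op 5: fork(P0) -> P3. 4 ppages; refcounts: pp0:1 pp1:4 pp2:1 pp3:2
Op 6: write(P1, v1, 124). refcount(pp1)=4>1 -> COPY to pp4. 5 ppages; refcounts: pp0:1 pp1:3 pp2:1 pp3:2 pp4:1
Op 7: read(P3, v0) -> 173. No state change.
Op 8: write(P3, v1, 165). refcount(pp1)=3>1 -> COPY to pp5. 6 ppages; refcounts: pp0:1 pp1:2 pp2:1 pp3:2 pp4:1 pp5:1

Answer: 6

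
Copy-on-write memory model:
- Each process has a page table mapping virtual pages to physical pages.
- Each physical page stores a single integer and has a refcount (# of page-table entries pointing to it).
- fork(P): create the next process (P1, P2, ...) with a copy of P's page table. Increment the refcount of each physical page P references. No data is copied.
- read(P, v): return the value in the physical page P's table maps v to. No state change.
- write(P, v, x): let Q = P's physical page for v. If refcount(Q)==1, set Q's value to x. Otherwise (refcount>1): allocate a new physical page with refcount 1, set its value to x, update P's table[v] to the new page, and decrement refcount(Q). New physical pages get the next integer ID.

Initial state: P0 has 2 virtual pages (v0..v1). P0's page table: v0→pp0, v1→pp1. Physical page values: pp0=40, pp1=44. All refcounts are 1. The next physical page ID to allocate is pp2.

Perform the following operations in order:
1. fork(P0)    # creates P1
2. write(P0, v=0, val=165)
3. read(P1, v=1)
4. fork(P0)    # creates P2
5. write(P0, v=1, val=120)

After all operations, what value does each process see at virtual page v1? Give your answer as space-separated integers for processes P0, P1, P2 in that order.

Op 1: fork(P0) -> P1. 2 ppages; refcounts: pp0:2 pp1:2
Op 2: write(P0, v0, 165). refcount(pp0)=2>1 -> COPY to pp2. 3 ppages; refcounts: pp0:1 pp1:2 pp2:1
Op 3: read(P1, v1) -> 44. No state change.
Op 4: fork(P0) -> P2. 3 ppages; refcounts: pp0:1 pp1:3 pp2:2
Op 5: write(P0, v1, 120). refcount(pp1)=3>1 -> COPY to pp3. 4 ppages; refcounts: pp0:1 pp1:2 pp2:2 pp3:1
P0: v1 -> pp3 = 120
P1: v1 -> pp1 = 44
P2: v1 -> pp1 = 44

Answer: 120 44 44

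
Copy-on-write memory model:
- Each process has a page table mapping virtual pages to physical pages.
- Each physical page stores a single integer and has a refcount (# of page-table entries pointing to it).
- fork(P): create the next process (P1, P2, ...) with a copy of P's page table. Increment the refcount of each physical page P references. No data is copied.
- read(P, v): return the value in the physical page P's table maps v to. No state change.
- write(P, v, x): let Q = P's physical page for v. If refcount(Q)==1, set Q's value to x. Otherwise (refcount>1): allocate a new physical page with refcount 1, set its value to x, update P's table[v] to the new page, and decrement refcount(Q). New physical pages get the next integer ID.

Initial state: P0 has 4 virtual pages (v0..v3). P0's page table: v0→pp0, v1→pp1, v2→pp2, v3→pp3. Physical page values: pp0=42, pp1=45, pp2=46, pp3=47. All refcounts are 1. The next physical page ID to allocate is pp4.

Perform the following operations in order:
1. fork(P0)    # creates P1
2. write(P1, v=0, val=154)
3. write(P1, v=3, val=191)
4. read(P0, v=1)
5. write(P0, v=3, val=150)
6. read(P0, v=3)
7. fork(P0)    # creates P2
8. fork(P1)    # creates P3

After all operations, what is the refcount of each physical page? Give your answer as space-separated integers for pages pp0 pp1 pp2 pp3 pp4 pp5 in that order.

Op 1: fork(P0) -> P1. 4 ppages; refcounts: pp0:2 pp1:2 pp2:2 pp3:2
Op 2: write(P1, v0, 154). refcount(pp0)=2>1 -> COPY to pp4. 5 ppages; refcounts: pp0:1 pp1:2 pp2:2 pp3:2 pp4:1
Op 3: write(P1, v3, 191). refcount(pp3)=2>1 -> COPY to pp5. 6 ppages; refcounts: pp0:1 pp1:2 pp2:2 pp3:1 pp4:1 pp5:1
Op 4: read(P0, v1) -> 45. No state change.
Op 5: write(P0, v3, 150). refcount(pp3)=1 -> write in place. 6 ppages; refcounts: pp0:1 pp1:2 pp2:2 pp3:1 pp4:1 pp5:1
Op 6: read(P0, v3) -> 150. No state change.
Op 7: fork(P0) -> P2. 6 ppages; refcounts: pp0:2 pp1:3 pp2:3 pp3:2 pp4:1 pp5:1
Op 8: fork(P1) -> P3. 6 ppages; refcounts: pp0:2 pp1:4 pp2:4 pp3:2 pp4:2 pp5:2

Answer: 2 4 4 2 2 2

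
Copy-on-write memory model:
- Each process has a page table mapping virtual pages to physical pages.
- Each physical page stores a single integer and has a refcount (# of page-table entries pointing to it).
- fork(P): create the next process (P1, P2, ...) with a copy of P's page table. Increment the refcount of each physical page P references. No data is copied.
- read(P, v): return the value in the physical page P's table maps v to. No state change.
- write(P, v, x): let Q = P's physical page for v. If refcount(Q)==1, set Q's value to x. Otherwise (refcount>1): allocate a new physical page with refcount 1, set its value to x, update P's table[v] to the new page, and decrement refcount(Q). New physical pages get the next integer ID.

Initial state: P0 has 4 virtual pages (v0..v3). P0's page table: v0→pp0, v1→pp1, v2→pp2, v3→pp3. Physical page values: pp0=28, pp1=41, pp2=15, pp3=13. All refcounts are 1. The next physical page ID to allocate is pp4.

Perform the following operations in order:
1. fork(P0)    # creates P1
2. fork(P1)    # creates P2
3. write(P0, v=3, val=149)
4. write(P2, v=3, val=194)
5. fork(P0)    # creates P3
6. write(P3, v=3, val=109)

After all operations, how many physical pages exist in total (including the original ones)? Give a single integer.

Answer: 7

Derivation:
Op 1: fork(P0) -> P1. 4 ppages; refcounts: pp0:2 pp1:2 pp2:2 pp3:2
Op 2: fork(P1) -> P2. 4 ppages; refcounts: pp0:3 pp1:3 pp2:3 pp3:3
Op 3: write(P0, v3, 149). refcount(pp3)=3>1 -> COPY to pp4. 5 ppages; refcounts: pp0:3 pp1:3 pp2:3 pp3:2 pp4:1
Op 4: write(P2, v3, 194). refcount(pp3)=2>1 -> COPY to pp5. 6 ppages; refcounts: pp0:3 pp1:3 pp2:3 pp3:1 pp4:1 pp5:1
Op 5: fork(P0) -> P3. 6 ppages; refcounts: pp0:4 pp1:4 pp2:4 pp3:1 pp4:2 pp5:1
Op 6: write(P3, v3, 109). refcount(pp4)=2>1 -> COPY to pp6. 7 ppages; refcounts: pp0:4 pp1:4 pp2:4 pp3:1 pp4:1 pp5:1 pp6:1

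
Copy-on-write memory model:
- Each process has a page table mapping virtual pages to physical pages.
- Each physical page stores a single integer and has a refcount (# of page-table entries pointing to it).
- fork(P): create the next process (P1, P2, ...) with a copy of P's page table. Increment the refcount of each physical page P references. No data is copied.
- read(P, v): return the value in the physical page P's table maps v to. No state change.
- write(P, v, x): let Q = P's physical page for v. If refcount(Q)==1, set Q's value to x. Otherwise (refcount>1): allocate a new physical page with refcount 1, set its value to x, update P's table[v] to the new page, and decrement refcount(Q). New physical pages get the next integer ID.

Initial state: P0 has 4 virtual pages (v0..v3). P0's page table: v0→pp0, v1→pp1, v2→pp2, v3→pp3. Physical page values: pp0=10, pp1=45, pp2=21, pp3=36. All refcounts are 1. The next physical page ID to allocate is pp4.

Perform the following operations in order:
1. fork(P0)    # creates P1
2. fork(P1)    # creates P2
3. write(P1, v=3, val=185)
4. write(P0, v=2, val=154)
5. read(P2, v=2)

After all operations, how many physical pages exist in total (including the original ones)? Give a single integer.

Answer: 6

Derivation:
Op 1: fork(P0) -> P1. 4 ppages; refcounts: pp0:2 pp1:2 pp2:2 pp3:2
Op 2: fork(P1) -> P2. 4 ppages; refcounts: pp0:3 pp1:3 pp2:3 pp3:3
Op 3: write(P1, v3, 185). refcount(pp3)=3>1 -> COPY to pp4. 5 ppages; refcounts: pp0:3 pp1:3 pp2:3 pp3:2 pp4:1
Op 4: write(P0, v2, 154). refcount(pp2)=3>1 -> COPY to pp5. 6 ppages; refcounts: pp0:3 pp1:3 pp2:2 pp3:2 pp4:1 pp5:1
Op 5: read(P2, v2) -> 21. No state change.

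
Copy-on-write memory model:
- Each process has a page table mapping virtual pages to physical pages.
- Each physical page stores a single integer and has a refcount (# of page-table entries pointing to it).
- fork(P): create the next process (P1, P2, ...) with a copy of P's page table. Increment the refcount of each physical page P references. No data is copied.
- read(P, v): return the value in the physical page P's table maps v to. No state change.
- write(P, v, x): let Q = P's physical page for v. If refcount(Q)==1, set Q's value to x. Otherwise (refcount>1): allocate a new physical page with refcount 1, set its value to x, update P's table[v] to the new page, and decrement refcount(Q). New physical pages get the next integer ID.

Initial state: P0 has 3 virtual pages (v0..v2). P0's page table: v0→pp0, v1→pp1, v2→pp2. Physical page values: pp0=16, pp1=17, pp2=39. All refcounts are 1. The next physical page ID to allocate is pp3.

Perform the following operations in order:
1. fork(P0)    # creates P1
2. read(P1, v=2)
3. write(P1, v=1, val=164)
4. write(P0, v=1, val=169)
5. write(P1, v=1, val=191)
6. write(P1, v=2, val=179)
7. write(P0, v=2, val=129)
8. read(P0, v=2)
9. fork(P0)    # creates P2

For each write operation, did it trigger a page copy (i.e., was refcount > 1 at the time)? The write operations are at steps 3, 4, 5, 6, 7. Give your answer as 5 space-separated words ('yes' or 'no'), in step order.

Op 1: fork(P0) -> P1. 3 ppages; refcounts: pp0:2 pp1:2 pp2:2
Op 2: read(P1, v2) -> 39. No state change.
Op 3: write(P1, v1, 164). refcount(pp1)=2>1 -> COPY to pp3. 4 ppages; refcounts: pp0:2 pp1:1 pp2:2 pp3:1
Op 4: write(P0, v1, 169). refcount(pp1)=1 -> write in place. 4 ppages; refcounts: pp0:2 pp1:1 pp2:2 pp3:1
Op 5: write(P1, v1, 191). refcount(pp3)=1 -> write in place. 4 ppages; refcounts: pp0:2 pp1:1 pp2:2 pp3:1
Op 6: write(P1, v2, 179). refcount(pp2)=2>1 -> COPY to pp4. 5 ppages; refcounts: pp0:2 pp1:1 pp2:1 pp3:1 pp4:1
Op 7: write(P0, v2, 129). refcount(pp2)=1 -> write in place. 5 ppages; refcounts: pp0:2 pp1:1 pp2:1 pp3:1 pp4:1
Op 8: read(P0, v2) -> 129. No state change.
Op 9: fork(P0) -> P2. 5 ppages; refcounts: pp0:3 pp1:2 pp2:2 pp3:1 pp4:1

yes no no yes no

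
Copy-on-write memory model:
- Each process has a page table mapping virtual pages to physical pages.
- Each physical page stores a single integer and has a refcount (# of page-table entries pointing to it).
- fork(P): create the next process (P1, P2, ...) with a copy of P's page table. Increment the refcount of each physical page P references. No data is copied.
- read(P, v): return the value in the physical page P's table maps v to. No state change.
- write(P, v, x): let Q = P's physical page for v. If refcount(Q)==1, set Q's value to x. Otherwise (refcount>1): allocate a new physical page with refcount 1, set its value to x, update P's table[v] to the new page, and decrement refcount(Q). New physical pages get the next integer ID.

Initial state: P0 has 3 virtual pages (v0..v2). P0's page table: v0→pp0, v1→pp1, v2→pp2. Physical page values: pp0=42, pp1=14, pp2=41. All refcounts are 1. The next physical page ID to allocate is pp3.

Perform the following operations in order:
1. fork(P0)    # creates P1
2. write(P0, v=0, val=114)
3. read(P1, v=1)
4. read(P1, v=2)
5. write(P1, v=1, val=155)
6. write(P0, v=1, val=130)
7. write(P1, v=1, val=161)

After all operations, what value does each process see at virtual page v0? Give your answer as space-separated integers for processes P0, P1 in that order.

Answer: 114 42

Derivation:
Op 1: fork(P0) -> P1. 3 ppages; refcounts: pp0:2 pp1:2 pp2:2
Op 2: write(P0, v0, 114). refcount(pp0)=2>1 -> COPY to pp3. 4 ppages; refcounts: pp0:1 pp1:2 pp2:2 pp3:1
Op 3: read(P1, v1) -> 14. No state change.
Op 4: read(P1, v2) -> 41. No state change.
Op 5: write(P1, v1, 155). refcount(pp1)=2>1 -> COPY to pp4. 5 ppages; refcounts: pp0:1 pp1:1 pp2:2 pp3:1 pp4:1
Op 6: write(P0, v1, 130). refcount(pp1)=1 -> write in place. 5 ppages; refcounts: pp0:1 pp1:1 pp2:2 pp3:1 pp4:1
Op 7: write(P1, v1, 161). refcount(pp4)=1 -> write in place. 5 ppages; refcounts: pp0:1 pp1:1 pp2:2 pp3:1 pp4:1
P0: v0 -> pp3 = 114
P1: v0 -> pp0 = 42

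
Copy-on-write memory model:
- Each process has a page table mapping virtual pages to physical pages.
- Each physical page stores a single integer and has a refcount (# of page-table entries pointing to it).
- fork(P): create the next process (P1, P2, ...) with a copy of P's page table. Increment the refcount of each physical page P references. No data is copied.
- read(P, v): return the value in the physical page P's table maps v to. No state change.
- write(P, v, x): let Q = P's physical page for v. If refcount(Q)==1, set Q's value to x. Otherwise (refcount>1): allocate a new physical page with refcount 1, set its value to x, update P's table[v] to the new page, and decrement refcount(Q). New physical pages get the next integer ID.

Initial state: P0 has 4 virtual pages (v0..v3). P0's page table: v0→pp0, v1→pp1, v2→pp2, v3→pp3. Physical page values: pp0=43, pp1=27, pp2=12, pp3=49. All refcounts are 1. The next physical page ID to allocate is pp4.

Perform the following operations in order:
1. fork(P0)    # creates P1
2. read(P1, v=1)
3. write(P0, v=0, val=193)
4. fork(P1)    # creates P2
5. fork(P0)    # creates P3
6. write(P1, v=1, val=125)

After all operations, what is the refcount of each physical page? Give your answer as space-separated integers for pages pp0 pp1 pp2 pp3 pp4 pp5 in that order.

Op 1: fork(P0) -> P1. 4 ppages; refcounts: pp0:2 pp1:2 pp2:2 pp3:2
Op 2: read(P1, v1) -> 27. No state change.
Op 3: write(P0, v0, 193). refcount(pp0)=2>1 -> COPY to pp4. 5 ppages; refcounts: pp0:1 pp1:2 pp2:2 pp3:2 pp4:1
Op 4: fork(P1) -> P2. 5 ppages; refcounts: pp0:2 pp1:3 pp2:3 pp3:3 pp4:1
Op 5: fork(P0) -> P3. 5 ppages; refcounts: pp0:2 pp1:4 pp2:4 pp3:4 pp4:2
Op 6: write(P1, v1, 125). refcount(pp1)=4>1 -> COPY to pp5. 6 ppages; refcounts: pp0:2 pp1:3 pp2:4 pp3:4 pp4:2 pp5:1

Answer: 2 3 4 4 2 1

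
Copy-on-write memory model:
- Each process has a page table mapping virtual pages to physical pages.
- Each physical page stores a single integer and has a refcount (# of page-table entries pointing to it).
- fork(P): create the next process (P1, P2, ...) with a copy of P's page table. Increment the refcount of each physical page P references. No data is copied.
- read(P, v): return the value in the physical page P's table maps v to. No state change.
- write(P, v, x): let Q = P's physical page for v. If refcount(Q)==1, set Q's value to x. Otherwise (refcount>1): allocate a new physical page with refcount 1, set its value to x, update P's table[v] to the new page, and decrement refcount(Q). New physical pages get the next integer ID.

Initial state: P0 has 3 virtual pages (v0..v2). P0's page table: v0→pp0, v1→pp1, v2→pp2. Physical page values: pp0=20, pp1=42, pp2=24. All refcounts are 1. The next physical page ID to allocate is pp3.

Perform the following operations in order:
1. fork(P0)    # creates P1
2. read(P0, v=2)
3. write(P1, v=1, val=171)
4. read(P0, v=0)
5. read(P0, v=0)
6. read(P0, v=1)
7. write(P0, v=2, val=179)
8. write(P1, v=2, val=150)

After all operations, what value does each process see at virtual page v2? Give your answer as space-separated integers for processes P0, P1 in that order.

Answer: 179 150

Derivation:
Op 1: fork(P0) -> P1. 3 ppages; refcounts: pp0:2 pp1:2 pp2:2
Op 2: read(P0, v2) -> 24. No state change.
Op 3: write(P1, v1, 171). refcount(pp1)=2>1 -> COPY to pp3. 4 ppages; refcounts: pp0:2 pp1:1 pp2:2 pp3:1
Op 4: read(P0, v0) -> 20. No state change.
Op 5: read(P0, v0) -> 20. No state change.
Op 6: read(P0, v1) -> 42. No state change.
Op 7: write(P0, v2, 179). refcount(pp2)=2>1 -> COPY to pp4. 5 ppages; refcounts: pp0:2 pp1:1 pp2:1 pp3:1 pp4:1
Op 8: write(P1, v2, 150). refcount(pp2)=1 -> write in place. 5 ppages; refcounts: pp0:2 pp1:1 pp2:1 pp3:1 pp4:1
P0: v2 -> pp4 = 179
P1: v2 -> pp2 = 150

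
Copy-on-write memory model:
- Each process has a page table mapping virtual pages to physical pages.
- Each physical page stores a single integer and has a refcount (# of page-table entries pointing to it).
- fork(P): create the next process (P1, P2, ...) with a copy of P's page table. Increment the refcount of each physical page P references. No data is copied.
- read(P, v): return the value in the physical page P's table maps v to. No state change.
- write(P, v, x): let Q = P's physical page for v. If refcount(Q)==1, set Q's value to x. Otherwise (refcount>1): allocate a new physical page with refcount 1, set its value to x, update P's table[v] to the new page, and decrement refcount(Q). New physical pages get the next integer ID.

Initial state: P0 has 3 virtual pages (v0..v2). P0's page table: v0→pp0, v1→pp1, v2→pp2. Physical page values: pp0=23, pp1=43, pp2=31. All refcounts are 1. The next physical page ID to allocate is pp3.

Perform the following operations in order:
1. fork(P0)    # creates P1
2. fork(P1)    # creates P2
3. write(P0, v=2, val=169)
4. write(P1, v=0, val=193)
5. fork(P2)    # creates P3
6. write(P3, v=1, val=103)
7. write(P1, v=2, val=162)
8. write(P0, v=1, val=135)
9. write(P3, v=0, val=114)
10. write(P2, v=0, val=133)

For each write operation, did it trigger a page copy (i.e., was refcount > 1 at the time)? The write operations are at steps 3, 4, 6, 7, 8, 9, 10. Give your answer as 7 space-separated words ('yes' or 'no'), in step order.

Op 1: fork(P0) -> P1. 3 ppages; refcounts: pp0:2 pp1:2 pp2:2
Op 2: fork(P1) -> P2. 3 ppages; refcounts: pp0:3 pp1:3 pp2:3
Op 3: write(P0, v2, 169). refcount(pp2)=3>1 -> COPY to pp3. 4 ppages; refcounts: pp0:3 pp1:3 pp2:2 pp3:1
Op 4: write(P1, v0, 193). refcount(pp0)=3>1 -> COPY to pp4. 5 ppages; refcounts: pp0:2 pp1:3 pp2:2 pp3:1 pp4:1
Op 5: fork(P2) -> P3. 5 ppages; refcounts: pp0:3 pp1:4 pp2:3 pp3:1 pp4:1
Op 6: write(P3, v1, 103). refcount(pp1)=4>1 -> COPY to pp5. 6 ppages; refcounts: pp0:3 pp1:3 pp2:3 pp3:1 pp4:1 pp5:1
Op 7: write(P1, v2, 162). refcount(pp2)=3>1 -> COPY to pp6. 7 ppages; refcounts: pp0:3 pp1:3 pp2:2 pp3:1 pp4:1 pp5:1 pp6:1
Op 8: write(P0, v1, 135). refcount(pp1)=3>1 -> COPY to pp7. 8 ppages; refcounts: pp0:3 pp1:2 pp2:2 pp3:1 pp4:1 pp5:1 pp6:1 pp7:1
Op 9: write(P3, v0, 114). refcount(pp0)=3>1 -> COPY to pp8. 9 ppages; refcounts: pp0:2 pp1:2 pp2:2 pp3:1 pp4:1 pp5:1 pp6:1 pp7:1 pp8:1
Op 10: write(P2, v0, 133). refcount(pp0)=2>1 -> COPY to pp9. 10 ppages; refcounts: pp0:1 pp1:2 pp2:2 pp3:1 pp4:1 pp5:1 pp6:1 pp7:1 pp8:1 pp9:1

yes yes yes yes yes yes yes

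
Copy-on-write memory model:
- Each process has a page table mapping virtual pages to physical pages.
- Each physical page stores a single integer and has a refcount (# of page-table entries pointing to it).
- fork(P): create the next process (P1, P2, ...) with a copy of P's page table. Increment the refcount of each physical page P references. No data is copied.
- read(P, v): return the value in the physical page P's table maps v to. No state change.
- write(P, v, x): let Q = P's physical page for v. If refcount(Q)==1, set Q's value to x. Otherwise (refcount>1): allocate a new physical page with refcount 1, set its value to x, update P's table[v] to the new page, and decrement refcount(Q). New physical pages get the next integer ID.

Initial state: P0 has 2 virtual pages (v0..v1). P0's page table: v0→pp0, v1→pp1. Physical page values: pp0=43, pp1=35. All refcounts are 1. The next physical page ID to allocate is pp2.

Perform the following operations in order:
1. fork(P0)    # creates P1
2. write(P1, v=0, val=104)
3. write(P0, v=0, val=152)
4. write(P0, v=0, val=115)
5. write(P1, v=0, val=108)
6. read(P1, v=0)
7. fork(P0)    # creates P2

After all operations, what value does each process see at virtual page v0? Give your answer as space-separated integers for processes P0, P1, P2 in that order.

Answer: 115 108 115

Derivation:
Op 1: fork(P0) -> P1. 2 ppages; refcounts: pp0:2 pp1:2
Op 2: write(P1, v0, 104). refcount(pp0)=2>1 -> COPY to pp2. 3 ppages; refcounts: pp0:1 pp1:2 pp2:1
Op 3: write(P0, v0, 152). refcount(pp0)=1 -> write in place. 3 ppages; refcounts: pp0:1 pp1:2 pp2:1
Op 4: write(P0, v0, 115). refcount(pp0)=1 -> write in place. 3 ppages; refcounts: pp0:1 pp1:2 pp2:1
Op 5: write(P1, v0, 108). refcount(pp2)=1 -> write in place. 3 ppages; refcounts: pp0:1 pp1:2 pp2:1
Op 6: read(P1, v0) -> 108. No state change.
Op 7: fork(P0) -> P2. 3 ppages; refcounts: pp0:2 pp1:3 pp2:1
P0: v0 -> pp0 = 115
P1: v0 -> pp2 = 108
P2: v0 -> pp0 = 115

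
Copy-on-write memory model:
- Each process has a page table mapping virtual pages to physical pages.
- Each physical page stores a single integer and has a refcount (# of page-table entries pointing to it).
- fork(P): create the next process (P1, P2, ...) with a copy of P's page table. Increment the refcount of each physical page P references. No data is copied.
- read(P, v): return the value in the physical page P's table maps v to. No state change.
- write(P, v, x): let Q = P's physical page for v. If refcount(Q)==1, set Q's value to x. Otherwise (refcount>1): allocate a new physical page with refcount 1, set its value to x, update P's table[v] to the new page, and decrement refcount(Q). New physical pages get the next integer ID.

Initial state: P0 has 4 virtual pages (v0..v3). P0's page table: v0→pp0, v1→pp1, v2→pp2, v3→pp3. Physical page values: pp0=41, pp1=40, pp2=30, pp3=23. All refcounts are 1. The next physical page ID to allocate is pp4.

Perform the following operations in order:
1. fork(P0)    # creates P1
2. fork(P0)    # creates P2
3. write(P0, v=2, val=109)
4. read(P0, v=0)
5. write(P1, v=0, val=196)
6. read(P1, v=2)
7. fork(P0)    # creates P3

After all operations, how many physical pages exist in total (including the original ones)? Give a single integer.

Op 1: fork(P0) -> P1. 4 ppages; refcounts: pp0:2 pp1:2 pp2:2 pp3:2
Op 2: fork(P0) -> P2. 4 ppages; refcounts: pp0:3 pp1:3 pp2:3 pp3:3
Op 3: write(P0, v2, 109). refcount(pp2)=3>1 -> COPY to pp4. 5 ppages; refcounts: pp0:3 pp1:3 pp2:2 pp3:3 pp4:1
Op 4: read(P0, v0) -> 41. No state change.
Op 5: write(P1, v0, 196). refcount(pp0)=3>1 -> COPY to pp5. 6 ppages; refcounts: pp0:2 pp1:3 pp2:2 pp3:3 pp4:1 pp5:1
Op 6: read(P1, v2) -> 30. No state change.
Op 7: fork(P0) -> P3. 6 ppages; refcounts: pp0:3 pp1:4 pp2:2 pp3:4 pp4:2 pp5:1

Answer: 6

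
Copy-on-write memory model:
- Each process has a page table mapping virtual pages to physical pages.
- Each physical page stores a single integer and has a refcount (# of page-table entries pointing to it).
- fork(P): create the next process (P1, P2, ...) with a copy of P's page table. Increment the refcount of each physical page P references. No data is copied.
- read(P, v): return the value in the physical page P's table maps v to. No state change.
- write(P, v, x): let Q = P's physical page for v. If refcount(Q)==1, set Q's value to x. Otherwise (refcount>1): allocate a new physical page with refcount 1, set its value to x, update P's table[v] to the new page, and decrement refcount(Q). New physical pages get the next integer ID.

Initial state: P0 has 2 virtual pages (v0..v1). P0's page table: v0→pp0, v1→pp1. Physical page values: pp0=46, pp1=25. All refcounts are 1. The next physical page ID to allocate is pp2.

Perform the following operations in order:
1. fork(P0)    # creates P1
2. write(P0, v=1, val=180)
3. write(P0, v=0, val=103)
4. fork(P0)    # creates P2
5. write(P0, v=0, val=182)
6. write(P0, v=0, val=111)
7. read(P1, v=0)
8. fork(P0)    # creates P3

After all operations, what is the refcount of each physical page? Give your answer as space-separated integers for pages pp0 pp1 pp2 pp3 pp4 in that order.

Op 1: fork(P0) -> P1. 2 ppages; refcounts: pp0:2 pp1:2
Op 2: write(P0, v1, 180). refcount(pp1)=2>1 -> COPY to pp2. 3 ppages; refcounts: pp0:2 pp1:1 pp2:1
Op 3: write(P0, v0, 103). refcount(pp0)=2>1 -> COPY to pp3. 4 ppages; refcounts: pp0:1 pp1:1 pp2:1 pp3:1
Op 4: fork(P0) -> P2. 4 ppages; refcounts: pp0:1 pp1:1 pp2:2 pp3:2
Op 5: write(P0, v0, 182). refcount(pp3)=2>1 -> COPY to pp4. 5 ppages; refcounts: pp0:1 pp1:1 pp2:2 pp3:1 pp4:1
Op 6: write(P0, v0, 111). refcount(pp4)=1 -> write in place. 5 ppages; refcounts: pp0:1 pp1:1 pp2:2 pp3:1 pp4:1
Op 7: read(P1, v0) -> 46. No state change.
Op 8: fork(P0) -> P3. 5 ppages; refcounts: pp0:1 pp1:1 pp2:3 pp3:1 pp4:2

Answer: 1 1 3 1 2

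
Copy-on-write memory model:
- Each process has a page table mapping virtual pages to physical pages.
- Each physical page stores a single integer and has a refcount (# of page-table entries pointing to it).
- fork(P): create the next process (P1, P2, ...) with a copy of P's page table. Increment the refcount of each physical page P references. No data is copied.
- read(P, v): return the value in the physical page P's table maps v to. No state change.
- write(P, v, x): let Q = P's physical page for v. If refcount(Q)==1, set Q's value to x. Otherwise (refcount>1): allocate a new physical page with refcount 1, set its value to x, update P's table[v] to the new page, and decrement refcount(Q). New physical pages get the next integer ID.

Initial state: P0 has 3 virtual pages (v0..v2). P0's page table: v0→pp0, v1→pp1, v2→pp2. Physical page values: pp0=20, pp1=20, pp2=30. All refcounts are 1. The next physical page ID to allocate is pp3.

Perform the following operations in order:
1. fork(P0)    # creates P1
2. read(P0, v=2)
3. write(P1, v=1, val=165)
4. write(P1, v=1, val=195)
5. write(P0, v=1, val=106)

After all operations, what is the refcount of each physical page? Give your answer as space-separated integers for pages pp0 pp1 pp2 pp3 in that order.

Op 1: fork(P0) -> P1. 3 ppages; refcounts: pp0:2 pp1:2 pp2:2
Op 2: read(P0, v2) -> 30. No state change.
Op 3: write(P1, v1, 165). refcount(pp1)=2>1 -> COPY to pp3. 4 ppages; refcounts: pp0:2 pp1:1 pp2:2 pp3:1
Op 4: write(P1, v1, 195). refcount(pp3)=1 -> write in place. 4 ppages; refcounts: pp0:2 pp1:1 pp2:2 pp3:1
Op 5: write(P0, v1, 106). refcount(pp1)=1 -> write in place. 4 ppages; refcounts: pp0:2 pp1:1 pp2:2 pp3:1

Answer: 2 1 2 1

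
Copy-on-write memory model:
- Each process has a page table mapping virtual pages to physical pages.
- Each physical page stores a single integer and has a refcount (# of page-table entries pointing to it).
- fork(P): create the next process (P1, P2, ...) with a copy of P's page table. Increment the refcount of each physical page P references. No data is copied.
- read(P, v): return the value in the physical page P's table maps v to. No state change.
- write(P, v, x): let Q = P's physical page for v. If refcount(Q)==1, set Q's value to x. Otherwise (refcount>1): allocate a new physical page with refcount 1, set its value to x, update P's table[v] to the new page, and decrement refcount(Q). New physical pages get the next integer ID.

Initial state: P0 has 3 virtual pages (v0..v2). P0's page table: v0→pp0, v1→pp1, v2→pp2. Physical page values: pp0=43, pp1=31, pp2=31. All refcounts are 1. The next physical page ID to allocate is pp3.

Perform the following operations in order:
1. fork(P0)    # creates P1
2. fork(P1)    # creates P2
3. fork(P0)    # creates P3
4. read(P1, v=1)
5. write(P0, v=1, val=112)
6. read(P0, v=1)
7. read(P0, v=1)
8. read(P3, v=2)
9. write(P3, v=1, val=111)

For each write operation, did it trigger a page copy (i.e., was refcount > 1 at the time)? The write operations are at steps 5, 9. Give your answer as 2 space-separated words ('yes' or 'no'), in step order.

Op 1: fork(P0) -> P1. 3 ppages; refcounts: pp0:2 pp1:2 pp2:2
Op 2: fork(P1) -> P2. 3 ppages; refcounts: pp0:3 pp1:3 pp2:3
Op 3: fork(P0) -> P3. 3 ppages; refcounts: pp0:4 pp1:4 pp2:4
Op 4: read(P1, v1) -> 31. No state change.
Op 5: write(P0, v1, 112). refcount(pp1)=4>1 -> COPY to pp3. 4 ppages; refcounts: pp0:4 pp1:3 pp2:4 pp3:1
Op 6: read(P0, v1) -> 112. No state change.
Op 7: read(P0, v1) -> 112. No state change.
Op 8: read(P3, v2) -> 31. No state change.
Op 9: write(P3, v1, 111). refcount(pp1)=3>1 -> COPY to pp4. 5 ppages; refcounts: pp0:4 pp1:2 pp2:4 pp3:1 pp4:1

yes yes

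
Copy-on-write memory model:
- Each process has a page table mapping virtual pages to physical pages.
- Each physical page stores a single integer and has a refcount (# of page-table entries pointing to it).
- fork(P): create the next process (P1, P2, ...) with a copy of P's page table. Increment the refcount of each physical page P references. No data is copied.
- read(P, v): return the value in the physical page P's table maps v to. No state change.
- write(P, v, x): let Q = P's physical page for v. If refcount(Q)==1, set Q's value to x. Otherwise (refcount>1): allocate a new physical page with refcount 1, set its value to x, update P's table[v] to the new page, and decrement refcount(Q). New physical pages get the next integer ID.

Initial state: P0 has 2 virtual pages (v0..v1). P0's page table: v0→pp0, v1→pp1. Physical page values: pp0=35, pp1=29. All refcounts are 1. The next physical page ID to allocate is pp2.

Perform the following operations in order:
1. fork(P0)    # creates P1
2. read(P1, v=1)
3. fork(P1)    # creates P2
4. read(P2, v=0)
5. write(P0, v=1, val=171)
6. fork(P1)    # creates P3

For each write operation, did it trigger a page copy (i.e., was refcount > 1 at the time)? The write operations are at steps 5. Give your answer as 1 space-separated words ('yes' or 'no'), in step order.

Op 1: fork(P0) -> P1. 2 ppages; refcounts: pp0:2 pp1:2
Op 2: read(P1, v1) -> 29. No state change.
Op 3: fork(P1) -> P2. 2 ppages; refcounts: pp0:3 pp1:3
Op 4: read(P2, v0) -> 35. No state change.
Op 5: write(P0, v1, 171). refcount(pp1)=3>1 -> COPY to pp2. 3 ppages; refcounts: pp0:3 pp1:2 pp2:1
Op 6: fork(P1) -> P3. 3 ppages; refcounts: pp0:4 pp1:3 pp2:1

yes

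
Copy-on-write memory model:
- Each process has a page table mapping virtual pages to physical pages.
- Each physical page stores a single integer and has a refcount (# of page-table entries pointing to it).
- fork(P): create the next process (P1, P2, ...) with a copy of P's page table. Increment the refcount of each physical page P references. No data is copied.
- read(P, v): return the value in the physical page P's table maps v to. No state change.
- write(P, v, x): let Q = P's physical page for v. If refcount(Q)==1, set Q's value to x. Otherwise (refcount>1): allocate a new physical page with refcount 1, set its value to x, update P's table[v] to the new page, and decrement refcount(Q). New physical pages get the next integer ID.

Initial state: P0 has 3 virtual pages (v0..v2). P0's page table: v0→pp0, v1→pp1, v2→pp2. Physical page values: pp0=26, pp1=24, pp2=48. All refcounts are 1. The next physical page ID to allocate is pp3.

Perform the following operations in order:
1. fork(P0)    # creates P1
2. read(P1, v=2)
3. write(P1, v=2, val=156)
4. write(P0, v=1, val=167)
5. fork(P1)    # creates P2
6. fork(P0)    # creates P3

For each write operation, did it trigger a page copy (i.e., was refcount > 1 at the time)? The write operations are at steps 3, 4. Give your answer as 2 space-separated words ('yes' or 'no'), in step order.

Op 1: fork(P0) -> P1. 3 ppages; refcounts: pp0:2 pp1:2 pp2:2
Op 2: read(P1, v2) -> 48. No state change.
Op 3: write(P1, v2, 156). refcount(pp2)=2>1 -> COPY to pp3. 4 ppages; refcounts: pp0:2 pp1:2 pp2:1 pp3:1
Op 4: write(P0, v1, 167). refcount(pp1)=2>1 -> COPY to pp4. 5 ppages; refcounts: pp0:2 pp1:1 pp2:1 pp3:1 pp4:1
Op 5: fork(P1) -> P2. 5 ppages; refcounts: pp0:3 pp1:2 pp2:1 pp3:2 pp4:1
Op 6: fork(P0) -> P3. 5 ppages; refcounts: pp0:4 pp1:2 pp2:2 pp3:2 pp4:2

yes yes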